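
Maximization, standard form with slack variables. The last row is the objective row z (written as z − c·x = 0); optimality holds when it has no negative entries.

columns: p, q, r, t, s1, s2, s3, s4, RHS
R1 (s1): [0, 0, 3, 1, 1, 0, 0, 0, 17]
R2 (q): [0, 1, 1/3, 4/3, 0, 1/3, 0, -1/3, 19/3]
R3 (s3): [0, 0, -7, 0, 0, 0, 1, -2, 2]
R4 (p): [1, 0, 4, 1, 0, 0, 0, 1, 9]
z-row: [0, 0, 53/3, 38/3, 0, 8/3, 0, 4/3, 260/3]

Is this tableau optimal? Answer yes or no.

yes

Every z-row coefficient is ≥ 0, so the tableau is optimal.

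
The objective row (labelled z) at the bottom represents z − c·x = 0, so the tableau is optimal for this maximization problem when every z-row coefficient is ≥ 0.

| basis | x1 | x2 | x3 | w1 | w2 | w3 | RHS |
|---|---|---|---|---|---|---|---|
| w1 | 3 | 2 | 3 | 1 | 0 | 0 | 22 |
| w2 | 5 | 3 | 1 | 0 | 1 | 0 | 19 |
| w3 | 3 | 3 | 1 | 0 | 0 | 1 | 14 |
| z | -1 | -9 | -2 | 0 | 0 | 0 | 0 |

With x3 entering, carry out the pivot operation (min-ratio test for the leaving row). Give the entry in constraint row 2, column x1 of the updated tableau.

4

Ratio test on column x3 — row 1: 22/3 = 22/3; row 2: 19/1 = 19; row 3: 14/1 = 14. Minimum is 22/3 at row 1 (w1 leaves); pivot element 3.
Divide row 1 by 3; eliminate column x3 from the other rows.
Row 2 update in column x1: 5 − 1·1 = 4.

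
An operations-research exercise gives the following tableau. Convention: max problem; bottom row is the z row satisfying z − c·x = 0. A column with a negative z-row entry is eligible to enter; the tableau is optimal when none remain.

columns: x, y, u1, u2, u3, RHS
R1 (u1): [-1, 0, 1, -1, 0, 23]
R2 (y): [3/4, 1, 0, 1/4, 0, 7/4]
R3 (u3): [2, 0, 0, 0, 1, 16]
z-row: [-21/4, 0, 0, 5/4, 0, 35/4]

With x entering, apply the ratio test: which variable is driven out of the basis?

y

Column x entries and ratios — u1: -1 ≤ 0, skip; y: (7/4)/(3/4) = 7/3; u3: 16/2 = 8.
Smallest ratio is 7/3 in the row of y, so y leaves.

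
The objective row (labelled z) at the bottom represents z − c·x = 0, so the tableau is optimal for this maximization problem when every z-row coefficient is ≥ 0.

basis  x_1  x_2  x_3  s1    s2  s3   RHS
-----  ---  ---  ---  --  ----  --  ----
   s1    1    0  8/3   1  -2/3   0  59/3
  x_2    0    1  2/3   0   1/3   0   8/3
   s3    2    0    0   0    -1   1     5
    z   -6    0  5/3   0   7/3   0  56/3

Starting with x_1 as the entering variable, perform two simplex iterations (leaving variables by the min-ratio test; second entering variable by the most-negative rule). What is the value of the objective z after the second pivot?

Ratio test on column x_1 — row 1: (59/3)/1 = 59/3; row 2: entry 0 ≤ 0; row 3: 5/2 = 5/2. Minimum is 5/2 at row 3 (s3 leaves); pivot element 2.
Pivot on row 3; the z-row RHS becomes 56/3 − (-6)·(5/2) = 101/3.
Next entering variable (most negative z-row entry -2/3): s2.
Ratio test on column s2 — row 1: entry -1/6 ≤ 0; row 2: (8/3)/(1/3) = 8; row 3: entry -1/2 ≤ 0. Minimum is 8 at row 2 (x_2 leaves); pivot element 1/3.
After the second pivot the z-row RHS is 101/3 − (-2/3)·8 = 39.

39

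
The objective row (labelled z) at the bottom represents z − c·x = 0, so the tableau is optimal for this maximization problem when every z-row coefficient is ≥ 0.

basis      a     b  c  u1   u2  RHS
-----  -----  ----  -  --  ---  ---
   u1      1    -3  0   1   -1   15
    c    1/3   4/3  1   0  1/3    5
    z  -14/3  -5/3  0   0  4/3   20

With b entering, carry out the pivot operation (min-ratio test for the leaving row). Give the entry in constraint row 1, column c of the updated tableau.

Ratio test on column b — row 1: entry -3 ≤ 0; row 2: 5/(4/3) = 15/4. Minimum is 15/4 at row 2 (c leaves); pivot element 4/3.
Divide row 2 by 4/3; eliminate column b from the other rows.
Row 1 update in column c: 0 − (-3)·(3/4) = 9/4.

9/4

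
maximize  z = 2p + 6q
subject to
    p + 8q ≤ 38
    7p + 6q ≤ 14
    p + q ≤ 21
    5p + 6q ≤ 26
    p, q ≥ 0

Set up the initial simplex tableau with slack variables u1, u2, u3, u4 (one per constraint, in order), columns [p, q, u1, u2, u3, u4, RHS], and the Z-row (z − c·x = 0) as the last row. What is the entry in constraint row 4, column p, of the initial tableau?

Constraint 4 has coefficient 5 on p.

5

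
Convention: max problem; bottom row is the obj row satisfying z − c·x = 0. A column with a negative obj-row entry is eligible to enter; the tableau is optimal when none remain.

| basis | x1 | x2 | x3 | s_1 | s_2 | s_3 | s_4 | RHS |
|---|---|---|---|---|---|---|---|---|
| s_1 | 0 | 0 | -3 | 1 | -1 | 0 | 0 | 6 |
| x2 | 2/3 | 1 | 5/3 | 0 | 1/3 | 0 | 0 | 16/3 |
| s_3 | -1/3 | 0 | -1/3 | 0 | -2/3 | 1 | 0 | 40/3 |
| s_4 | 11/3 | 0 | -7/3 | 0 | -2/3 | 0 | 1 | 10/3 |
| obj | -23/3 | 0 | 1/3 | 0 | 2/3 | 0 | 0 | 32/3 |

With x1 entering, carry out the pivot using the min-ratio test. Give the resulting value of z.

194/11

Ratio test on column x1 — row 1: entry 0 ≤ 0; row 2: (16/3)/(2/3) = 8; row 3: entry -1/3 ≤ 0; row 4: (10/3)/(11/3) = 10/11. Minimum is 10/11 at row 4 (s_4 leaves); pivot element 11/3.
Pivot on row 4; the obj-row RHS becomes 32/3 − (-23/3)·(10/11) = 194/11.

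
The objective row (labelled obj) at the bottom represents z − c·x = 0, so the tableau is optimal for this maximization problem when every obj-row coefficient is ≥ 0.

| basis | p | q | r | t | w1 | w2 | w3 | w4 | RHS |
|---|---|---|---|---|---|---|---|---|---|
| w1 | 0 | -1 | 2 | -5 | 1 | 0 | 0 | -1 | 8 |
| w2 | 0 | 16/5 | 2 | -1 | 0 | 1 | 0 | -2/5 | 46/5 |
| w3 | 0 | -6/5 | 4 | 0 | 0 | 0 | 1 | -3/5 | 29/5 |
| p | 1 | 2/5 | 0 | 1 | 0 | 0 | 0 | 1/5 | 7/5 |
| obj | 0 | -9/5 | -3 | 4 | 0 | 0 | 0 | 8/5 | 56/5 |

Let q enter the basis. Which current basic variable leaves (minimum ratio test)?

Column q entries and ratios — w1: -1 ≤ 0, skip; w2: (46/5)/(16/5) = 23/8; w3: -6/5 ≤ 0, skip; p: (7/5)/(2/5) = 7/2.
Smallest ratio is 23/8 in the row of w2, so w2 leaves.

w2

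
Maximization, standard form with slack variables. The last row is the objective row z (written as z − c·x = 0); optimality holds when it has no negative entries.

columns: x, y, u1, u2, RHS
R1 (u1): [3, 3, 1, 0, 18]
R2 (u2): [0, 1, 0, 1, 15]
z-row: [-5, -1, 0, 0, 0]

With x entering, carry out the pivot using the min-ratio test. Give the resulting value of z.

30

Ratio test on column x — row 1: 18/3 = 6; row 2: entry 0 ≤ 0. Minimum is 6 at row 1 (u1 leaves); pivot element 3.
Pivot on row 1; the z-row RHS becomes 0 − (-5)·6 = 30.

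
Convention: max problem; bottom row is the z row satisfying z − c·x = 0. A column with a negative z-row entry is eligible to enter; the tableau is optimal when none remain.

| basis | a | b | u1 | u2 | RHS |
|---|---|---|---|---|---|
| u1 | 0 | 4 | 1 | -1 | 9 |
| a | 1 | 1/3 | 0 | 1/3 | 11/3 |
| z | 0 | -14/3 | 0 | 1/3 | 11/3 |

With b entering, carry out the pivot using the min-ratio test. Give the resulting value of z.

Ratio test on column b — row 1: 9/4 = 9/4; row 2: (11/3)/(1/3) = 11. Minimum is 9/4 at row 1 (u1 leaves); pivot element 4.
Pivot on row 1; the z-row RHS becomes 11/3 − (-14/3)·(9/4) = 85/6.

85/6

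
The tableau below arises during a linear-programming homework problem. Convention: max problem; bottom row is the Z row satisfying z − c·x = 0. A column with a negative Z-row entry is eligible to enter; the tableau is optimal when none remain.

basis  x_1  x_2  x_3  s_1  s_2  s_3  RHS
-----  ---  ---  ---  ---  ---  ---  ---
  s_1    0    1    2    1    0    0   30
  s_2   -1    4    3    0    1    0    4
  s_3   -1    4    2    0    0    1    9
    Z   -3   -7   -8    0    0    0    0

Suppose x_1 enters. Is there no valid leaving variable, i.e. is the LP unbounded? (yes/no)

yes

Every constraint-row entry in column x_1 is ≤ 0, so increasing x_1 is unbounded.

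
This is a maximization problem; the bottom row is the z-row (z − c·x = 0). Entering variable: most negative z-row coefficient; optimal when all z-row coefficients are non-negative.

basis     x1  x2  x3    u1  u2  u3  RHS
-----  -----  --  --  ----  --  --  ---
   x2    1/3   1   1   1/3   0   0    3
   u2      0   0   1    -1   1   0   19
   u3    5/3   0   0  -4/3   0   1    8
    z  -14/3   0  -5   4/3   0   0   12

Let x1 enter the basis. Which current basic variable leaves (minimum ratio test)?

Column x1 entries and ratios — x2: 3/(1/3) = 9; u2: 0 ≤ 0, skip; u3: 8/(5/3) = 24/5.
Smallest ratio is 24/5 in the row of u3, so u3 leaves.

u3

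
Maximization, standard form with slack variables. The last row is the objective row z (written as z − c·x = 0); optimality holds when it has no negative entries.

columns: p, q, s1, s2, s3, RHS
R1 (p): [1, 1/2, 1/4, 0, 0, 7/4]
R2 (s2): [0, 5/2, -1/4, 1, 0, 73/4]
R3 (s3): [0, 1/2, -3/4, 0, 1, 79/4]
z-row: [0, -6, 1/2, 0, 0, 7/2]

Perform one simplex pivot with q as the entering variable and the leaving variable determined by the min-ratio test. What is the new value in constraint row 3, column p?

-1

Ratio test on column q — row 1: (7/4)/(1/2) = 7/2; row 2: (73/4)/(5/2) = 73/10; row 3: (79/4)/(1/2) = 79/2. Minimum is 7/2 at row 1 (p leaves); pivot element 1/2.
Divide row 1 by 1/2; eliminate column q from the other rows.
Row 3 update in column p: 0 − (1/2)·2 = -1.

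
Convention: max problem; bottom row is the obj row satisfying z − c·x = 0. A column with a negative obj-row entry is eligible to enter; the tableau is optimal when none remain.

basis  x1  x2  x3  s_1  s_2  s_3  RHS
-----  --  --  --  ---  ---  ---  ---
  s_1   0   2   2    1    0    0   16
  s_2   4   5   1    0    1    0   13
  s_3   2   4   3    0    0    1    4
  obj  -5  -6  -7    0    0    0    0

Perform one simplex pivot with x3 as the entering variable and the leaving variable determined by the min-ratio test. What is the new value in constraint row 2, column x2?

11/3

Ratio test on column x3 — row 1: 16/2 = 8; row 2: 13/1 = 13; row 3: 4/3 = 4/3. Minimum is 4/3 at row 3 (s_3 leaves); pivot element 3.
Divide row 3 by 3; eliminate column x3 from the other rows.
Row 2 update in column x2: 5 − 1·(4/3) = 11/3.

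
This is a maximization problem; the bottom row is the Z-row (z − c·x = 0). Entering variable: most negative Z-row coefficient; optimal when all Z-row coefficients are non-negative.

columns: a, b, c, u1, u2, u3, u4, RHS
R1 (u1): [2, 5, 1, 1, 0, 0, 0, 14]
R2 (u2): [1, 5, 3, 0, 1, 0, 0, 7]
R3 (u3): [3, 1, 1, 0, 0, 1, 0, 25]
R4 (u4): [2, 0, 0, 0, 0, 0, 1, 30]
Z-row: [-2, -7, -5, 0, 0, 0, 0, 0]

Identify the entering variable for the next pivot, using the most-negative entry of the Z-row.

Negative Z-row entries: a: -2, b: -7, c: -5.
The most negative is -7 in column b, so b enters.

b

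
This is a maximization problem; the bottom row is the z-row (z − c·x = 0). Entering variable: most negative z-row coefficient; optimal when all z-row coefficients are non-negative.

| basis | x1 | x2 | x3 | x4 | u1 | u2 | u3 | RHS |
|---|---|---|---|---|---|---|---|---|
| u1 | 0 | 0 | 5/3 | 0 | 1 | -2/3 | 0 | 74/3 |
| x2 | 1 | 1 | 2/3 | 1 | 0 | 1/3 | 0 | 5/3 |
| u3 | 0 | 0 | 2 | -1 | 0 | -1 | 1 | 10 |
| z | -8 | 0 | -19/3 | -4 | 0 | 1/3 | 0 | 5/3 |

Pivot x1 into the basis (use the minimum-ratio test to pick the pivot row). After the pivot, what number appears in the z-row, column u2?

3

Ratio test on column x1 — row 1: entry 0 ≤ 0; row 2: (5/3)/1 = 5/3; row 3: entry 0 ≤ 0. Minimum is 5/3 at row 2 (x2 leaves); pivot element 1.
Divide row 2 by 1; eliminate column x1 from the other rows.
z-row update in column u2: 1/3 − (-8)·(1/3) = 3.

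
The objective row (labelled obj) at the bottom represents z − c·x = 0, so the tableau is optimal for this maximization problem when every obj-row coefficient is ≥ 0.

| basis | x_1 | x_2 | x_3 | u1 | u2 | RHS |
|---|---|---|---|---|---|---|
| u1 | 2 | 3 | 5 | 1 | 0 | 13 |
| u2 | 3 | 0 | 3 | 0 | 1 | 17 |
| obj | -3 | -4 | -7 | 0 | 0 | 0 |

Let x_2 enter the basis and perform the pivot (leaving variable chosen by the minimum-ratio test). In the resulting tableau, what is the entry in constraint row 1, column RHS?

13/3

Ratio test on column x_2 — row 1: 13/3 = 13/3; row 2: entry 0 ≤ 0. Minimum is 13/3 at row 1 (u1 leaves); pivot element 3.
Divide row 1 by 3; eliminate column x_2 from the other rows.
In the new row 1, the RHS entry is the old entry divided by the pivot: 13/3 = 13/3.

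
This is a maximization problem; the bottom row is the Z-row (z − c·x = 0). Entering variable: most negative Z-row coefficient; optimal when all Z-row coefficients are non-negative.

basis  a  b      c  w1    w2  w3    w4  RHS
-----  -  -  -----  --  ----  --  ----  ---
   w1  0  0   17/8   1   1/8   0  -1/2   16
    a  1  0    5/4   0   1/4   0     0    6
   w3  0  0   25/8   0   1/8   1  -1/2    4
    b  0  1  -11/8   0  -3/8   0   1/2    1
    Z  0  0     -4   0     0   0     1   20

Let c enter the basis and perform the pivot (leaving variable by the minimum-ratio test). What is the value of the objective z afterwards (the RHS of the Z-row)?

Ratio test on column c — row 1: 16/(17/8) = 128/17; row 2: 6/(5/4) = 24/5; row 3: 4/(25/8) = 32/25; row 4: entry -11/8 ≤ 0. Minimum is 32/25 at row 3 (w3 leaves); pivot element 25/8.
Pivot on row 3; the Z-row RHS becomes 20 − (-4)·(32/25) = 628/25.

628/25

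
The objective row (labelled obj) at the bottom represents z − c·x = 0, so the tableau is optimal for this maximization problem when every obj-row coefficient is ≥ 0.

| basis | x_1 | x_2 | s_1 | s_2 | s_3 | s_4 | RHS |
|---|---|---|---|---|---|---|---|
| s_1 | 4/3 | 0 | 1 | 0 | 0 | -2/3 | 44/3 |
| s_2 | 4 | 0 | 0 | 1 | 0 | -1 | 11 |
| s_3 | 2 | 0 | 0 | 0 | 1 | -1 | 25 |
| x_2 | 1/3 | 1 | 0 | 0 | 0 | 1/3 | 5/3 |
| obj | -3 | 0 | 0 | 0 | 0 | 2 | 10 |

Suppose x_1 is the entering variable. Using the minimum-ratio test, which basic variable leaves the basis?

Column x_1 entries and ratios — s_1: (44/3)/(4/3) = 11; s_2: 11/4 = 11/4; s_3: 25/2 = 25/2; x_2: (5/3)/(1/3) = 5.
Smallest ratio is 11/4 in the row of s_2, so s_2 leaves.

s_2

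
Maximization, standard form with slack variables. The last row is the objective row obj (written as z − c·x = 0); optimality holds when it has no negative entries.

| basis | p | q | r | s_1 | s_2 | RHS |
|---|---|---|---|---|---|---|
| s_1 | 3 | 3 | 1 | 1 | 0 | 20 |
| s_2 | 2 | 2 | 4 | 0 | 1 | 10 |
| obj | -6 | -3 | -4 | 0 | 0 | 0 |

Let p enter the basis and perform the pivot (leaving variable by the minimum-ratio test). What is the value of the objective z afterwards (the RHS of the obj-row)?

30

Ratio test on column p — row 1: 20/3 = 20/3; row 2: 10/2 = 5. Minimum is 5 at row 2 (s_2 leaves); pivot element 2.
Pivot on row 2; the obj-row RHS becomes 0 − (-6)·5 = 30.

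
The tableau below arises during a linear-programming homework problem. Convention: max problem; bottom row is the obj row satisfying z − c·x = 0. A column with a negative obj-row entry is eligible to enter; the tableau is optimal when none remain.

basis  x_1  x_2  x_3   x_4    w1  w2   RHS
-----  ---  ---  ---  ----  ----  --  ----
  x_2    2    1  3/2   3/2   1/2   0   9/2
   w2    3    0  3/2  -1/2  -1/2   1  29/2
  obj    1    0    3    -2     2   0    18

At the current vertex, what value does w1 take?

w1 is not in the basis, so in the current basic feasible solution w1 = 0.

0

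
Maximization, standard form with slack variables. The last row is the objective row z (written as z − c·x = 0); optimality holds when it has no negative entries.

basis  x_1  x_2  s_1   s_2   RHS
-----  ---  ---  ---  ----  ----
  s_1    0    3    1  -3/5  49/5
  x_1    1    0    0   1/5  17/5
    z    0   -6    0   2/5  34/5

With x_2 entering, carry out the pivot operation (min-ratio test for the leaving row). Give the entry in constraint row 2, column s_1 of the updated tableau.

0

Ratio test on column x_2 — row 1: (49/5)/3 = 49/15; row 2: entry 0 ≤ 0. Minimum is 49/15 at row 1 (s_1 leaves); pivot element 3.
Divide row 1 by 3; eliminate column x_2 from the other rows.
Row 2 update in column s_1: 0 − 0·(1/3) = 0.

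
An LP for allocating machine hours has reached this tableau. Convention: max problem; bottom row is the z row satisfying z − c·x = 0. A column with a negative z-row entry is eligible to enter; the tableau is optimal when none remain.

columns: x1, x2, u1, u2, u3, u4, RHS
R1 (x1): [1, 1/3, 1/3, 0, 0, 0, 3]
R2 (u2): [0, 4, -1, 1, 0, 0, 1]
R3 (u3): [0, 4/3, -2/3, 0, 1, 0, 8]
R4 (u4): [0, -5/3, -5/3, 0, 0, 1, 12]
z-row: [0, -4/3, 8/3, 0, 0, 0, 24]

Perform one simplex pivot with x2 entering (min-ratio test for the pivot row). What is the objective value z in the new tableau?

Ratio test on column x2 — row 1: 3/(1/3) = 9; row 2: 1/4 = 1/4; row 3: 8/(4/3) = 6; row 4: entry -5/3 ≤ 0. Minimum is 1/4 at row 2 (u2 leaves); pivot element 4.
Pivot on row 2; the z-row RHS becomes 24 − (-4/3)·(1/4) = 73/3.

73/3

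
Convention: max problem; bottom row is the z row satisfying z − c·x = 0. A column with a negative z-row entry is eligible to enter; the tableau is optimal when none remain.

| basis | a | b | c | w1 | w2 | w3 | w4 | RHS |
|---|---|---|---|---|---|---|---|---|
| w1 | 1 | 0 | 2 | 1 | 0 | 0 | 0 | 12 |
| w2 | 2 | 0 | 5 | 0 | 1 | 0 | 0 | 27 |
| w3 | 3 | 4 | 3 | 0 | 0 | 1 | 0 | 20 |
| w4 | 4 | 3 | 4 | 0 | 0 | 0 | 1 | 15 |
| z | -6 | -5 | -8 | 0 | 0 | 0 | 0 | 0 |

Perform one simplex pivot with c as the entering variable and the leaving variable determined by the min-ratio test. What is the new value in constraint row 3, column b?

7/4

Ratio test on column c — row 1: 12/2 = 6; row 2: 27/5 = 27/5; row 3: 20/3 = 20/3; row 4: 15/4 = 15/4. Minimum is 15/4 at row 4 (w4 leaves); pivot element 4.
Divide row 4 by 4; eliminate column c from the other rows.
Row 3 update in column b: 4 − 3·(3/4) = 7/4.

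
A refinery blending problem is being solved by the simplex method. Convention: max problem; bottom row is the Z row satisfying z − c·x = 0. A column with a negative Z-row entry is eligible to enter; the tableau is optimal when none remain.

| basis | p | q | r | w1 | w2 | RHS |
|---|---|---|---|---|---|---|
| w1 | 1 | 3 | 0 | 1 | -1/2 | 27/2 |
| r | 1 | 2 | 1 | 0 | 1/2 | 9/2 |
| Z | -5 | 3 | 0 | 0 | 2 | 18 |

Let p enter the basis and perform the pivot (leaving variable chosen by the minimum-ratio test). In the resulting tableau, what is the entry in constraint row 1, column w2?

-1

Ratio test on column p — row 1: (27/2)/1 = 27/2; row 2: (9/2)/1 = 9/2. Minimum is 9/2 at row 2 (r leaves); pivot element 1.
Divide row 2 by 1; eliminate column p from the other rows.
Row 1 update in column w2: -1/2 − 1·(1/2) = -1.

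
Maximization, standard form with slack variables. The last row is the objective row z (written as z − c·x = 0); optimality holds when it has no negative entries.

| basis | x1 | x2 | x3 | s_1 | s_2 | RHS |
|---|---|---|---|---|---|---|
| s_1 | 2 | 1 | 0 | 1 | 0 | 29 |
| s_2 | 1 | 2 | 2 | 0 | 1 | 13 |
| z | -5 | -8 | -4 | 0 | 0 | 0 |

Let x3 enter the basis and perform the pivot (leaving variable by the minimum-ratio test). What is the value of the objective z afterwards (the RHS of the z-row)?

26

Ratio test on column x3 — row 1: entry 0 ≤ 0; row 2: 13/2 = 13/2. Minimum is 13/2 at row 2 (s_2 leaves); pivot element 2.
Pivot on row 2; the z-row RHS becomes 0 − (-4)·(13/2) = 26.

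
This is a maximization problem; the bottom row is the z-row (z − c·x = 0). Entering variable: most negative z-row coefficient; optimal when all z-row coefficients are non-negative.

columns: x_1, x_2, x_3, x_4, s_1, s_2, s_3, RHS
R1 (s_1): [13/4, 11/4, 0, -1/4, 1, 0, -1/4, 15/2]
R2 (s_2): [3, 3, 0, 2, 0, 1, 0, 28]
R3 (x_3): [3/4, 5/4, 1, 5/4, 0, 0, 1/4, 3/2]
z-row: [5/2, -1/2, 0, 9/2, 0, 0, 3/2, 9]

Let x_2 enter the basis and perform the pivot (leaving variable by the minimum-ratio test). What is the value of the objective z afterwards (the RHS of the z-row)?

Ratio test on column x_2 — row 1: (15/2)/(11/4) = 30/11; row 2: 28/3 = 28/3; row 3: (3/2)/(5/4) = 6/5. Minimum is 6/5 at row 3 (x_3 leaves); pivot element 5/4.
Pivot on row 3; the z-row RHS becomes 9 − (-1/2)·(6/5) = 48/5.

48/5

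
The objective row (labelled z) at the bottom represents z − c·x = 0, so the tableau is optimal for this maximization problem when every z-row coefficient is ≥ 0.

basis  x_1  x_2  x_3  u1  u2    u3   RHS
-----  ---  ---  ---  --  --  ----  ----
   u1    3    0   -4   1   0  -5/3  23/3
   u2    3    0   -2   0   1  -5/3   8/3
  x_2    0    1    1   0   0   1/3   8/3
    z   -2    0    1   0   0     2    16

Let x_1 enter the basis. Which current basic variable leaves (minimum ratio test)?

Column x_1 entries and ratios — u1: (23/3)/3 = 23/9; u2: (8/3)/3 = 8/9; x_2: 0 ≤ 0, skip.
Smallest ratio is 8/9 in the row of u2, so u2 leaves.

u2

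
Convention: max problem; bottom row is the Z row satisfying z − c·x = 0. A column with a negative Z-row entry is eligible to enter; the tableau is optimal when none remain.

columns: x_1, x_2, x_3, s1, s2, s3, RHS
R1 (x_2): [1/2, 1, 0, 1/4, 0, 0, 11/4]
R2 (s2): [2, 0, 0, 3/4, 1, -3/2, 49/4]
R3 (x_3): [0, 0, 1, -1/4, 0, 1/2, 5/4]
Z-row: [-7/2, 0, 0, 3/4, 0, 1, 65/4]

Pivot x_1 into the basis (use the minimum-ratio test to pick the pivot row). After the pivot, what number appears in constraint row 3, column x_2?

Ratio test on column x_1 — row 1: (11/4)/(1/2) = 11/2; row 2: (49/4)/2 = 49/8; row 3: entry 0 ≤ 0. Minimum is 11/2 at row 1 (x_2 leaves); pivot element 1/2.
Divide row 1 by 1/2; eliminate column x_1 from the other rows.
Row 3 update in column x_2: 0 − 0·2 = 0.

0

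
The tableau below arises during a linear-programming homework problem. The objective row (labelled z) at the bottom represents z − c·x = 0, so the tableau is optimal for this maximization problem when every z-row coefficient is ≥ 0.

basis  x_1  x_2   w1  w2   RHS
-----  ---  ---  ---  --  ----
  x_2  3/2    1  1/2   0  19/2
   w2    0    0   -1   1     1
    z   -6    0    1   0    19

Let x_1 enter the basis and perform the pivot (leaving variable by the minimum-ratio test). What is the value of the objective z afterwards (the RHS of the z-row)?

57

Ratio test on column x_1 — row 1: (19/2)/(3/2) = 19/3; row 2: entry 0 ≤ 0. Minimum is 19/3 at row 1 (x_2 leaves); pivot element 3/2.
Pivot on row 1; the z-row RHS becomes 19 − (-6)·(19/3) = 57.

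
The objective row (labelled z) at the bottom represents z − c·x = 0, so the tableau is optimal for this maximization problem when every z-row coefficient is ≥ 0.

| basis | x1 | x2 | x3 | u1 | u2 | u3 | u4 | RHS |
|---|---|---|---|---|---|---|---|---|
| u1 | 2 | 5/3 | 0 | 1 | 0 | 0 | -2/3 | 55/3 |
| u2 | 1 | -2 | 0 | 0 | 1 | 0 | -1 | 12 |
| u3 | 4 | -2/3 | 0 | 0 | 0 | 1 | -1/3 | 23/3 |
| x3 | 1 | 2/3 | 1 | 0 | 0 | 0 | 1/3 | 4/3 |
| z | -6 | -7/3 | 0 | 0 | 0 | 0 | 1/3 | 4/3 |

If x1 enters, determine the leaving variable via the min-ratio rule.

x3

Column x1 entries and ratios — u1: (55/3)/2 = 55/6; u2: 12/1 = 12; u3: (23/3)/4 = 23/12; x3: (4/3)/1 = 4/3.
Smallest ratio is 4/3 in the row of x3, so x3 leaves.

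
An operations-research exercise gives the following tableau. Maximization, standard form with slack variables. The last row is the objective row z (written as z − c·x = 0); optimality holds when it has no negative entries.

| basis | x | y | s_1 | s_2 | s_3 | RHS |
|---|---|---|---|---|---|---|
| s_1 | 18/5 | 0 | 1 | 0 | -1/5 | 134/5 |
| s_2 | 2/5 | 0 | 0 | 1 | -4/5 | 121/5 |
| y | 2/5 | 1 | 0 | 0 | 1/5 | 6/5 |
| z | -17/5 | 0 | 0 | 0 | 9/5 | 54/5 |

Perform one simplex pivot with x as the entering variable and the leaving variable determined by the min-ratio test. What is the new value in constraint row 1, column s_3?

Ratio test on column x — row 1: (134/5)/(18/5) = 67/9; row 2: (121/5)/(2/5) = 121/2; row 3: (6/5)/(2/5) = 3. Minimum is 3 at row 3 (y leaves); pivot element 2/5.
Divide row 3 by 2/5; eliminate column x from the other rows.
Row 1 update in column s_3: -1/5 − (18/5)·(1/2) = -2.

-2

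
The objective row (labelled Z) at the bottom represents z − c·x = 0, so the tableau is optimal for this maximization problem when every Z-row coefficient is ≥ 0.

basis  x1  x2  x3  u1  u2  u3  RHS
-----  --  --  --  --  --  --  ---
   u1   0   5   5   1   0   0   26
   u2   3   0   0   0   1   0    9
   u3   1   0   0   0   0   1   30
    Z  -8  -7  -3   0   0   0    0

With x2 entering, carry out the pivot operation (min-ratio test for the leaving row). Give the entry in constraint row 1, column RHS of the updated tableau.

Ratio test on column x2 — row 1: 26/5 = 26/5; row 2: entry 0 ≤ 0; row 3: entry 0 ≤ 0. Minimum is 26/5 at row 1 (u1 leaves); pivot element 5.
Divide row 1 by 5; eliminate column x2 from the other rows.
In the new row 1, the RHS entry is the old entry divided by the pivot: 26/5 = 26/5.

26/5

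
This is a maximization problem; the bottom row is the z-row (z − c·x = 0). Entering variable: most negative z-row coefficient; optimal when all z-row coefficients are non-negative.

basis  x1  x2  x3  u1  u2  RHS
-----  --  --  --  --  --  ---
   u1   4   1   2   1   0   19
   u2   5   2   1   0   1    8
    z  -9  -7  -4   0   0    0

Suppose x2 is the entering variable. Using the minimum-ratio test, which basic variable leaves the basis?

u2

Column x2 entries and ratios — u1: 19/1 = 19; u2: 8/2 = 4.
Smallest ratio is 4 in the row of u2, so u2 leaves.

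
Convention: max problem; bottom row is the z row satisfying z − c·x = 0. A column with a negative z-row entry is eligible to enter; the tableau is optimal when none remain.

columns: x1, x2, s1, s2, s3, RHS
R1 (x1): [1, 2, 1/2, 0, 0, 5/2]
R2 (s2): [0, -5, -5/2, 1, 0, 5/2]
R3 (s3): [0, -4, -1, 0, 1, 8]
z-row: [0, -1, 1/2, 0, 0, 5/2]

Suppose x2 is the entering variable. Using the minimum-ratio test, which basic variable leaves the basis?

x1

Column x2 entries and ratios — x1: (5/2)/2 = 5/4; s2: -5 ≤ 0, skip; s3: -4 ≤ 0, skip.
Smallest ratio is 5/4 in the row of x1, so x1 leaves.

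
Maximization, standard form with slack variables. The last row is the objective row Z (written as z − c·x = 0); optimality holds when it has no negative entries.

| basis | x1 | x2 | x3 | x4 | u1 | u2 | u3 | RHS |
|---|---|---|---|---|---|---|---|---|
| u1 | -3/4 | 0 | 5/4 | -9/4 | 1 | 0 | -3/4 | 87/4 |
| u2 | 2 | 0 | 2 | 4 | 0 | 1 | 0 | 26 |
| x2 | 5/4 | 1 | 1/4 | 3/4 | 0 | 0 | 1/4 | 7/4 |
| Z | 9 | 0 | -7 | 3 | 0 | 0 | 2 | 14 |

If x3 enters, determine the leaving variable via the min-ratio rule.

x2

Column x3 entries and ratios — u1: (87/4)/(5/4) = 87/5; u2: 26/2 = 13; x2: (7/4)/(1/4) = 7.
Smallest ratio is 7 in the row of x2, so x2 leaves.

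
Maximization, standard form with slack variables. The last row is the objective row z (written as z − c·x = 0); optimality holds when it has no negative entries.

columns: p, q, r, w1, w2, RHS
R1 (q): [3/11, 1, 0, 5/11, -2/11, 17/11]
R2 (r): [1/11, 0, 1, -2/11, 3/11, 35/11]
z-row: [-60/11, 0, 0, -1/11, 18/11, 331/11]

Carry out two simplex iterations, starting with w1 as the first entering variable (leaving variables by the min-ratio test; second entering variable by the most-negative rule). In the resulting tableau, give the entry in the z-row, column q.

20

Ratio test on column w1 — row 1: (17/11)/(5/11) = 17/5; row 2: entry -2/11 ≤ 0. Minimum is 17/5 at row 1 (q leaves); pivot element 5/11.
Divide row 1 by 5/11; eliminate column w1 from the other rows.
Second iteration: most negative z-row entry is -27/5 in column p, so p enters.
Ratio test on column p — row 1: (17/5)/(3/5) = 17/3; row 2: (19/5)/(1/5) = 19. Minimum is 17/3 at row 1 (w1 leaves); pivot element 3/5.
Divide row 1 by 3/5; eliminate column p from the other rows.
After both pivots, the entry at the z-row, column q is 20.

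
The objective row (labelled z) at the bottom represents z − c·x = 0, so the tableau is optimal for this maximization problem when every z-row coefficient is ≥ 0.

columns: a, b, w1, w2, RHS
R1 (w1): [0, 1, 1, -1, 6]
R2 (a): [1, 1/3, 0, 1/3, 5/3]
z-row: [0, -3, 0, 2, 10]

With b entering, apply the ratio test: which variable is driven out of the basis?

Column b entries and ratios — w1: 6/1 = 6; a: (5/3)/(1/3) = 5.
Smallest ratio is 5 in the row of a, so a leaves.

a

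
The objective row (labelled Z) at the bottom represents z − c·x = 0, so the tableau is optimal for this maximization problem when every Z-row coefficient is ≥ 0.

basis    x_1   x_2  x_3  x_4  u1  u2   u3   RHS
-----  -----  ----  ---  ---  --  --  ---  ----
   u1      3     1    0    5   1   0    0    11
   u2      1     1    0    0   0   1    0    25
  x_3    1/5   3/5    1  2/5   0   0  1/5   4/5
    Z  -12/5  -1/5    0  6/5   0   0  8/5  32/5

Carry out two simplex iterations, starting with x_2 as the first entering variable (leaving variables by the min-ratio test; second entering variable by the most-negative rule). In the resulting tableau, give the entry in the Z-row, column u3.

Ratio test on column x_2 — row 1: 11/1 = 11; row 2: 25/1 = 25; row 3: (4/5)/(3/5) = 4/3. Minimum is 4/3 at row 3 (x_3 leaves); pivot element 3/5.
Divide row 3 by 3/5; eliminate column x_2 from the other rows.
Second iteration: most negative Z-row entry is -7/3 in column x_1, so x_1 enters.
Ratio test on column x_1 — row 1: (29/3)/(8/3) = 29/8; row 2: (71/3)/(2/3) = 71/2; row 3: (4/3)/(1/3) = 4. Minimum is 29/8 at row 1 (u1 leaves); pivot element 8/3.
Divide row 1 by 8/3; eliminate column x_1 from the other rows.
After both pivots, the entry at the Z-row, column u3 is 11/8.

11/8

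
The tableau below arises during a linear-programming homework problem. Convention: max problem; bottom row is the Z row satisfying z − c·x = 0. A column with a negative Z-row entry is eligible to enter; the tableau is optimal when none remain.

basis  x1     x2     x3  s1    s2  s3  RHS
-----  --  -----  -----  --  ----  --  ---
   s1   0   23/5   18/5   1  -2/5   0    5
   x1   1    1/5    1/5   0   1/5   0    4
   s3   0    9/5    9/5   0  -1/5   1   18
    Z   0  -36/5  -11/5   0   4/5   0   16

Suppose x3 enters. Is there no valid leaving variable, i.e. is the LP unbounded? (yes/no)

no

Column x3 has positive entries in row(s) 1, 2, 3, so the ratio test bounds it — not unbounded.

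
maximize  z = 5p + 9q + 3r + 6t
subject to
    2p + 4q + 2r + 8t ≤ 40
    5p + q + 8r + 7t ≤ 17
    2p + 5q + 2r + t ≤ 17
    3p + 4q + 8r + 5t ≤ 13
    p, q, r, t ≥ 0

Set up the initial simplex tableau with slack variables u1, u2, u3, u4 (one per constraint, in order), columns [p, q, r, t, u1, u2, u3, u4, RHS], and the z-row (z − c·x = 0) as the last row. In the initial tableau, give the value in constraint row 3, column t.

1

Constraint 3 has coefficient 1 on t.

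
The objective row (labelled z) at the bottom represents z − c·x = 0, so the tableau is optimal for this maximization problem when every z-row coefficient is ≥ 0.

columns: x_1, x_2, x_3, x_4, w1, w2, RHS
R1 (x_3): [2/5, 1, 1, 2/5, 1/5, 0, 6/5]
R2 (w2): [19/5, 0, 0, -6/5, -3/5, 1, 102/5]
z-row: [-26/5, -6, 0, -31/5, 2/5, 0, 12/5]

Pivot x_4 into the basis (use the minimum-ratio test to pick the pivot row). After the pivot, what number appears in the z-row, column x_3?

31/2

Ratio test on column x_4 — row 1: (6/5)/(2/5) = 3; row 2: entry -6/5 ≤ 0. Minimum is 3 at row 1 (x_3 leaves); pivot element 2/5.
Divide row 1 by 2/5; eliminate column x_4 from the other rows.
z-row update in column x_3: 0 − (-31/5)·(5/2) = 31/2.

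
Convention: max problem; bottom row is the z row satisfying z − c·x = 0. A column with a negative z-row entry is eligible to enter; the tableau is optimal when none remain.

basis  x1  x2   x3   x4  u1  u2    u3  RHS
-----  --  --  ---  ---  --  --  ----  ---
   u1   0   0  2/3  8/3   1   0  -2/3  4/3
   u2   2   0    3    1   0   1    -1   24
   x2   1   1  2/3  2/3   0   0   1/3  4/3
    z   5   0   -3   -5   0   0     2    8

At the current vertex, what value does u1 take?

4/3

u1 is basic (row 1); its value is the RHS of that row, 4/3.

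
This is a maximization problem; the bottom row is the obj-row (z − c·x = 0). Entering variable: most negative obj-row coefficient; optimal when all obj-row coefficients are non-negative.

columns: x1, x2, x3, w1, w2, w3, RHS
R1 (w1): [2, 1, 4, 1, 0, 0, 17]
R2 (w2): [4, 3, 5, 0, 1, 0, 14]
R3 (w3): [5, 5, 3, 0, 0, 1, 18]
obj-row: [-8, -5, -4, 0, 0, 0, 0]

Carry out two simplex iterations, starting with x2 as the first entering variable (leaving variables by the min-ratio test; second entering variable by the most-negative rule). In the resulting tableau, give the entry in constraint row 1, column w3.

2/5

Ratio test on column x2 — row 1: 17/1 = 17; row 2: 14/3 = 14/3; row 3: 18/5 = 18/5. Minimum is 18/5 at row 3 (w3 leaves); pivot element 5.
Divide row 3 by 5; eliminate column x2 from the other rows.
Second iteration: most negative obj-row entry is -3 in column x1, so x1 enters.
Ratio test on column x1 — row 1: (67/5)/1 = 67/5; row 2: (16/5)/1 = 16/5; row 3: (18/5)/1 = 18/5. Minimum is 16/5 at row 2 (w2 leaves); pivot element 1.
Divide row 2 by 1; eliminate column x1 from the other rows.
After both pivots, the entry at constraint row 1, column w3 is 2/5.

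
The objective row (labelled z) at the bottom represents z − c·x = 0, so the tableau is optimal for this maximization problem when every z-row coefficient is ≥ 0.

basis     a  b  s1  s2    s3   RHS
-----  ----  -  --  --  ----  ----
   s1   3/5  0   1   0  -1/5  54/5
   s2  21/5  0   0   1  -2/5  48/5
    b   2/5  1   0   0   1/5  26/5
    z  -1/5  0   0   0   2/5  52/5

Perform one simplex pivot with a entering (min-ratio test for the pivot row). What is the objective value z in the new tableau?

Ratio test on column a — row 1: (54/5)/(3/5) = 18; row 2: (48/5)/(21/5) = 16/7; row 3: (26/5)/(2/5) = 13. Minimum is 16/7 at row 2 (s2 leaves); pivot element 21/5.
Pivot on row 2; the z-row RHS becomes 52/5 − (-1/5)·(16/7) = 76/7.

76/7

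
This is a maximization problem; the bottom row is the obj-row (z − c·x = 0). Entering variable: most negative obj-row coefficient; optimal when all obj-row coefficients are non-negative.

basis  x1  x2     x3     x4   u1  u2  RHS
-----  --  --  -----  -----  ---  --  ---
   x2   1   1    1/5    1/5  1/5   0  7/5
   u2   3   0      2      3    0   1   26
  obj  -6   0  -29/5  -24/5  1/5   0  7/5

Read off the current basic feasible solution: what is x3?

0

x3 is not in the basis, so in the current basic feasible solution x3 = 0.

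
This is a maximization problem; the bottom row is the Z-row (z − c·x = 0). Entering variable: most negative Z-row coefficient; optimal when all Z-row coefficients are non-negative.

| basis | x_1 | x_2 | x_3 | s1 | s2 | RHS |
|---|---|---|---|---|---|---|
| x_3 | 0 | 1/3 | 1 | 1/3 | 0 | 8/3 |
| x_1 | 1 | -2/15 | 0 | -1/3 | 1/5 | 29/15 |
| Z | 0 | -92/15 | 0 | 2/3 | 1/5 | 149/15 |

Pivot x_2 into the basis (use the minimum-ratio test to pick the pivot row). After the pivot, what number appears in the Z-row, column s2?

1/5

Ratio test on column x_2 — row 1: (8/3)/(1/3) = 8; row 2: entry -2/15 ≤ 0. Minimum is 8 at row 1 (x_3 leaves); pivot element 1/3.
Divide row 1 by 1/3; eliminate column x_2 from the other rows.
Z-row update in column s2: 1/5 − (-92/15)·0 = 1/5.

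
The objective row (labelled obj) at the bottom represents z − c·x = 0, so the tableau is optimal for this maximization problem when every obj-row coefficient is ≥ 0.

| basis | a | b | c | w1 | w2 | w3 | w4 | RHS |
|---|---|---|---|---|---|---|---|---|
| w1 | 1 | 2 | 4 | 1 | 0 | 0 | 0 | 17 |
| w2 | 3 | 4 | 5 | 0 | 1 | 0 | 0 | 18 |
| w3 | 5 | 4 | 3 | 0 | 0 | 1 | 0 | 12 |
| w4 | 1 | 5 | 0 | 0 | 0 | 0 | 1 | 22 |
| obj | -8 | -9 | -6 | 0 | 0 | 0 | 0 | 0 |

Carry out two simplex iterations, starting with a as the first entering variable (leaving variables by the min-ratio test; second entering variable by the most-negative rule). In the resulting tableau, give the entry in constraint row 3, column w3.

Ratio test on column a — row 1: 17/1 = 17; row 2: 18/3 = 6; row 3: 12/5 = 12/5; row 4: 22/1 = 22. Minimum is 12/5 at row 3 (w3 leaves); pivot element 5.
Divide row 3 by 5; eliminate column a from the other rows.
Second iteration: most negative obj-row entry is -13/5 in column b, so b enters.
Ratio test on column b — row 1: (73/5)/(6/5) = 73/6; row 2: (54/5)/(8/5) = 27/4; row 3: (12/5)/(4/5) = 3; row 4: (98/5)/(21/5) = 14/3. Minimum is 3 at row 3 (a leaves); pivot element 4/5.
Divide row 3 by 4/5; eliminate column b from the other rows.
After both pivots, the entry at constraint row 3, column w3 is 1/4.

1/4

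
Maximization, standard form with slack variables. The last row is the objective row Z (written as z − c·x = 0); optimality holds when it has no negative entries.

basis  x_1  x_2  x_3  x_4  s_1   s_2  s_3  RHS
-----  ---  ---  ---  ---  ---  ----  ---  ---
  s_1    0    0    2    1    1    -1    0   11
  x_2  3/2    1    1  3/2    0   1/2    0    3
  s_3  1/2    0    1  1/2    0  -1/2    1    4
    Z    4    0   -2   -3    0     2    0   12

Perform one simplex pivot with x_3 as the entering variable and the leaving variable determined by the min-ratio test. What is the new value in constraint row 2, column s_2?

1/2

Ratio test on column x_3 — row 1: 11/2 = 11/2; row 2: 3/1 = 3; row 3: 4/1 = 4. Minimum is 3 at row 2 (x_2 leaves); pivot element 1.
Divide row 2 by 1; eliminate column x_3 from the other rows.
In the new row 2, the s_2 entry is the old entry divided by the pivot: (1/2)/1 = 1/2.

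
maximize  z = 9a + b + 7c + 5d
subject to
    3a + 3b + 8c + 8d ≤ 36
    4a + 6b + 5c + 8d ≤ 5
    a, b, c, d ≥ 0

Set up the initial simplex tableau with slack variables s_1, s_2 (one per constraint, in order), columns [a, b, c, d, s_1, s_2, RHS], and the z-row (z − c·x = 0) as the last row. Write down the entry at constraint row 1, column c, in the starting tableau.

8

Constraint 1 has coefficient 8 on c.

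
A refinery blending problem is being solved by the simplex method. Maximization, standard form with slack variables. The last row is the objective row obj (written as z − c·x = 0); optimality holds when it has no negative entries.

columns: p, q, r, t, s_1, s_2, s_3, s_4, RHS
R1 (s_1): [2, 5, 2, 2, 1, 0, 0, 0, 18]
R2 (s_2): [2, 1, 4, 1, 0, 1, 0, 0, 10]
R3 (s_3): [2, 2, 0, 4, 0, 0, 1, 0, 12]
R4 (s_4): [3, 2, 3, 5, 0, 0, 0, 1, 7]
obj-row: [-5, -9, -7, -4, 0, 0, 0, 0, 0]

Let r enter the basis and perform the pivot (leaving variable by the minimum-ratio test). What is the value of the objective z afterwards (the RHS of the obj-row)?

49/3

Ratio test on column r — row 1: 18/2 = 9; row 2: 10/4 = 5/2; row 3: entry 0 ≤ 0; row 4: 7/3 = 7/3. Minimum is 7/3 at row 4 (s_4 leaves); pivot element 3.
Pivot on row 4; the obj-row RHS becomes 0 − (-7)·(7/3) = 49/3.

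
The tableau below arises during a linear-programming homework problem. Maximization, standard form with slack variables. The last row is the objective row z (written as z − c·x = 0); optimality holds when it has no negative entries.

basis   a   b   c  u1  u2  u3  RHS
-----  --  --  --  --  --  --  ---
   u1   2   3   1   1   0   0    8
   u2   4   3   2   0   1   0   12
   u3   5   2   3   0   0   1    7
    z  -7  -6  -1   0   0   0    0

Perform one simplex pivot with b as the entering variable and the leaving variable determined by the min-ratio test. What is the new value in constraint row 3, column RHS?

5/3

Ratio test on column b — row 1: 8/3 = 8/3; row 2: 12/3 = 4; row 3: 7/2 = 7/2. Minimum is 8/3 at row 1 (u1 leaves); pivot element 3.
Divide row 1 by 3; eliminate column b from the other rows.
Row 3 update in column RHS: 7 − 2·(8/3) = 5/3.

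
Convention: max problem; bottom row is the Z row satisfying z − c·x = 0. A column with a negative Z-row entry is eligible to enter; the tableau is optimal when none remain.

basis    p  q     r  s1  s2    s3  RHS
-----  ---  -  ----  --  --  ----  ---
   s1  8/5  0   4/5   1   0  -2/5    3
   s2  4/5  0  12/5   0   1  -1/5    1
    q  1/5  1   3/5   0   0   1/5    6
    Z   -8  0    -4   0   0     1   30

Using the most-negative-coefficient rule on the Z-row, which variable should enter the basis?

Negative Z-row entries: p: -8, r: -4.
The most negative is -8 in column p, so p enters.

p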